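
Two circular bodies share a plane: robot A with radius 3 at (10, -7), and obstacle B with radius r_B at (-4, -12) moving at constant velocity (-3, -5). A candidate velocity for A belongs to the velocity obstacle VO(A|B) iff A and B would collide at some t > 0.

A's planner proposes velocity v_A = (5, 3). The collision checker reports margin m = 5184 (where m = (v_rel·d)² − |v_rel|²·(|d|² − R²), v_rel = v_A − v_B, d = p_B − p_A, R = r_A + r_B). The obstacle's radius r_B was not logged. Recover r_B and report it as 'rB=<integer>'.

m = 5184
d = (-14, -5);  v_rel = (8, 8),  |v_rel|² = 128
v_rel×d = (8)·(-5) − (8)·(-14) = 72
since m = R²·128 − 72²:  R² = (5184 + 5184) / 128 = 81
R = √81 = 9  ⇒  r_B = 9 − 3 = 6

rB=6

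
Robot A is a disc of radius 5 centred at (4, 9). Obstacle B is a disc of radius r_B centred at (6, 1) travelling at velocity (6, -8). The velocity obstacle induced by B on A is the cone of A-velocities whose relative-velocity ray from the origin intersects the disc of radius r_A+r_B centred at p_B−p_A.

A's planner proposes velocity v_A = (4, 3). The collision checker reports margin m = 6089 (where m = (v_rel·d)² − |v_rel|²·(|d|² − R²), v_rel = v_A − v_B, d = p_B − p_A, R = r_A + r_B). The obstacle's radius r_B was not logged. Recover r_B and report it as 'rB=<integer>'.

m = 6089
d = (2, -8);  v_rel = (-2, 11),  |v_rel|² = 125
v_rel×d = (-2)·(-8) − (11)·(2) = -6
since m = R²·125 − (-6)²:  R² = (36 + 6089) / 125 = 49
R = √49 = 7  ⇒  r_B = 7 − 5 = 2

rB=2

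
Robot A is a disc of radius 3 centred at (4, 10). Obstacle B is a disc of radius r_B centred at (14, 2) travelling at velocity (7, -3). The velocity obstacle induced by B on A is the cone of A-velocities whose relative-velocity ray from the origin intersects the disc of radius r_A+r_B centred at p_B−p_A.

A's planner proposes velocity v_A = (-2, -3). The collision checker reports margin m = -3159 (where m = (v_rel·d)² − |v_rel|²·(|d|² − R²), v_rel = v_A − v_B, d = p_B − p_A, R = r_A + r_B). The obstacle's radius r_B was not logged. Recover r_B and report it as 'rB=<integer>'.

m = -3159
d = (10, -8);  v_rel = (-9, 0),  |v_rel|² = 81
v_rel×d = (-9)·(-8) − (0)·(10) = 72
since m = R²·81 − 72²:  R² = (5184 + -3159) / 81 = 25
R = √25 = 5  ⇒  r_B = 5 − 3 = 2

rB=2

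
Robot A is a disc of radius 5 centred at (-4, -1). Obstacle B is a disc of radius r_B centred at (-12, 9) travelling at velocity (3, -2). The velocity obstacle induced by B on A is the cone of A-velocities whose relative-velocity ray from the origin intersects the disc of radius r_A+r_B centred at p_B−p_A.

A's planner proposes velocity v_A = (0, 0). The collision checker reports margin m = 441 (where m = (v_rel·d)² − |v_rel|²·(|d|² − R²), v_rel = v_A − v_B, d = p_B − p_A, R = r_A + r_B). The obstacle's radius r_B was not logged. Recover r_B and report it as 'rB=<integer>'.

m = 441
d = (-8, 10);  v_rel = (-3, 2),  |v_rel|² = 13
v_rel×d = (-3)·(10) − (2)·(-8) = -14
since m = R²·13 − (-14)²:  R² = (196 + 441) / 13 = 49
R = √49 = 7  ⇒  r_B = 7 − 5 = 2

rB=2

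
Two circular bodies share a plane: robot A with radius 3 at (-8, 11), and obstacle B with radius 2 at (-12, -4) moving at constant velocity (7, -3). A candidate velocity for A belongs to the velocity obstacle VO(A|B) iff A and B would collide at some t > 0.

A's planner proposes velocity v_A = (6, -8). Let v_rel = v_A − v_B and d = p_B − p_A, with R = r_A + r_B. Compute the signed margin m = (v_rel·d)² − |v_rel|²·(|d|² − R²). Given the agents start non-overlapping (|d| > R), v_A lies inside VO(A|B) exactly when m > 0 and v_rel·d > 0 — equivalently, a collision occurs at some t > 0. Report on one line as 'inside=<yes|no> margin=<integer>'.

d = (-4, -15),  |d|² = 241;  R = 3+2 = 5,  c = 241−5² = 216
v_rel = (-1, -5),  |v_rel|² = 26;  v_rel·d = (-1)·(-4) + (-5)·(-15) = 79
26·t² − 158·t + 216 = 0  ⇒  m = 79² − 26·216 = 625
m = 625 > 0,  v_rel·d = 79 > 0  ⇒  inside

inside=yes margin=625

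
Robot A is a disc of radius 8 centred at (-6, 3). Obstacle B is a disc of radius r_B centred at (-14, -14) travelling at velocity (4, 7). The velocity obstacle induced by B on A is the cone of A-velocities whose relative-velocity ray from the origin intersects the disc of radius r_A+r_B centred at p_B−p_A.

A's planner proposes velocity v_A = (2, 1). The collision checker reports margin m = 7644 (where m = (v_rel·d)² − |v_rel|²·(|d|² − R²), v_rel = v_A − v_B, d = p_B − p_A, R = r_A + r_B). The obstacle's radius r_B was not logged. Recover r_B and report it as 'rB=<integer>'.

m = 7644
d = (-8, -17);  v_rel = (-2, -6),  |v_rel|² = 40
v_rel×d = (-2)·(-17) − (-6)·(-8) = -14
since m = R²·40 − (-14)²:  R² = (196 + 7644) / 40 = 196
R = √196 = 14  ⇒  r_B = 14 − 8 = 6

rB=6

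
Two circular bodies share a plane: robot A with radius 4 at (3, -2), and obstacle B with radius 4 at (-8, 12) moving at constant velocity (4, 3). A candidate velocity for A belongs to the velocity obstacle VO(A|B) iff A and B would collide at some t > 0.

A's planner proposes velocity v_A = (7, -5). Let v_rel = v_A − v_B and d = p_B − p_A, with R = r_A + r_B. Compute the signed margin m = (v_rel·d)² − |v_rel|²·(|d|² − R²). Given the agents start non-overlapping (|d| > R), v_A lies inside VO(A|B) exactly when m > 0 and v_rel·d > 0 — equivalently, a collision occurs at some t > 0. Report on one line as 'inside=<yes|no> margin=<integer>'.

d = (-11, 14),  |d|² = 317;  R = 4+4 = 8,  c = 317−8² = 253
v_rel = (3, -8),  |v_rel|² = 73;  v_rel·d = (3)·(-11) + (-8)·(14) = -145
73·t² + 290·t + 253 = 0  ⇒  m = (-145)² − 73·253 = 2556
m = 2556 > 0,  v_rel·d = -145 < 0  ⇒  outside

inside=no margin=2556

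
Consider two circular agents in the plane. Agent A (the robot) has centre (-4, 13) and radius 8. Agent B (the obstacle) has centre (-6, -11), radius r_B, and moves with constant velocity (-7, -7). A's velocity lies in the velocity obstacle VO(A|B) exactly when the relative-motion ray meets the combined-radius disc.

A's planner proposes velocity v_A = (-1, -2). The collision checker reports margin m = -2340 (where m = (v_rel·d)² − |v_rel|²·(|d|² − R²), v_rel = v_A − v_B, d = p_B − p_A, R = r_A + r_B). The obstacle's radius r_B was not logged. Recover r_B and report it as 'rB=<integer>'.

m = -2340
d = (-2, -24);  v_rel = (6, 5),  |v_rel|² = 61
v_rel×d = (6)·(-24) − (5)·(-2) = -134
since m = R²·61 − (-134)²:  R² = (17956 + -2340) / 61 = 256
R = √256 = 16  ⇒  r_B = 16 − 8 = 8

rB=8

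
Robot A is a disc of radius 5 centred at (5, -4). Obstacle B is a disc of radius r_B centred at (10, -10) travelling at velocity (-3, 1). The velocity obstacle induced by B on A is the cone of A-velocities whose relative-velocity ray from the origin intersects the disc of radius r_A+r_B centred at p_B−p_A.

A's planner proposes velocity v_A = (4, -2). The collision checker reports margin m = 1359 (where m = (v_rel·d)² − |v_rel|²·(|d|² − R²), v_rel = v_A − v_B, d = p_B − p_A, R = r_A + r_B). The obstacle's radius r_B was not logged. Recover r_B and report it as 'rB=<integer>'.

m = 1359
d = (5, -6);  v_rel = (7, -3),  |v_rel|² = 58
v_rel×d = (7)·(-6) − (-3)·(5) = -27
since m = R²·58 − (-27)²:  R² = (729 + 1359) / 58 = 36
R = √36 = 6  ⇒  r_B = 6 − 5 = 1

rB=1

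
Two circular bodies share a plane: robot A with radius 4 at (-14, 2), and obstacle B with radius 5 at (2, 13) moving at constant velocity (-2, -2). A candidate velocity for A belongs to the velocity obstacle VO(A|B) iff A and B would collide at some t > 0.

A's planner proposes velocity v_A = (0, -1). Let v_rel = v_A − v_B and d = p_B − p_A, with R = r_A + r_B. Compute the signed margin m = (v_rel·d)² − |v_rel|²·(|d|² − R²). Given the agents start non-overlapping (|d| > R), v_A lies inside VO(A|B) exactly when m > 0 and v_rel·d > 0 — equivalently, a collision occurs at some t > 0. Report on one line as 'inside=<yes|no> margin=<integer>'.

d = (16, 11),  |d|² = 377;  R = 4+5 = 9,  c = 377−9² = 296
v_rel = (2, 1),  |v_rel|² = 5;  v_rel·d = (2)·(16) + (1)·(11) = 43
5·t² − 86·t + 296 = 0  ⇒  m = 43² − 5·296 = 369
m = 369 > 0,  v_rel·d = 43 > 0  ⇒  inside

inside=yes margin=369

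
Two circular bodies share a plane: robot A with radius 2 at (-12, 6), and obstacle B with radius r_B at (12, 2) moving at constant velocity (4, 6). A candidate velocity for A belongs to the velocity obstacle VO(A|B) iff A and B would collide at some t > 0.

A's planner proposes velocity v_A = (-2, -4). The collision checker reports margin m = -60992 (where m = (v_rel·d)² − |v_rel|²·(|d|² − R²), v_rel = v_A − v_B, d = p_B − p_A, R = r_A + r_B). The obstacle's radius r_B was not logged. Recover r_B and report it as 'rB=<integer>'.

m = -60992
d = (24, -4);  v_rel = (-6, -10),  |v_rel|² = 136
v_rel×d = (-6)·(-4) − (-10)·(24) = 264
since m = R²·136 − 264²:  R² = (69696 + -60992) / 136 = 64
R = √64 = 8  ⇒  r_B = 8 − 2 = 6

rB=6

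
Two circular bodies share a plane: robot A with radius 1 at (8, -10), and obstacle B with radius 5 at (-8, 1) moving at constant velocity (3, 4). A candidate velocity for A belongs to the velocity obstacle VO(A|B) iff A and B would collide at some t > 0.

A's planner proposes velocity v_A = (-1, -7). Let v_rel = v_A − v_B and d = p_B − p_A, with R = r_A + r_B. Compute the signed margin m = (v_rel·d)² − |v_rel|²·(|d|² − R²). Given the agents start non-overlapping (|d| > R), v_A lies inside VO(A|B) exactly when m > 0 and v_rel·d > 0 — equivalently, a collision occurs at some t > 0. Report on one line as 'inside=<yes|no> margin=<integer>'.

d = (-16, 11),  |d|² = 377;  R = 1+5 = 6,  c = 377−6² = 341
v_rel = (-4, -11),  |v_rel|² = 137;  v_rel·d = (-4)·(-16) + (-11)·(11) = -57
137·t² + 114·t + 341 = 0  ⇒  m = (-57)² − 137·341 = -43468
m = -43468 < 0,  v_rel·d = -57 < 0  ⇒  outside

inside=no margin=-43468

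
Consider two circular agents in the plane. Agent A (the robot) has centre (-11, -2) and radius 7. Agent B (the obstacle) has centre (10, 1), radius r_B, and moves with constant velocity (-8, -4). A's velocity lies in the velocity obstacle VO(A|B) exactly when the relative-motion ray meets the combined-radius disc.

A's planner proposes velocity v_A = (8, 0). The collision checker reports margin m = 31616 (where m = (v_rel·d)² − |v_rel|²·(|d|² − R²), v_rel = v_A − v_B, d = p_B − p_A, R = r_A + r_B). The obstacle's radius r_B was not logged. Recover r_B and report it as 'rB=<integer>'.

m = 31616
d = (21, 3);  v_rel = (16, 4),  |v_rel|² = 272
v_rel×d = (16)·(3) − (4)·(21) = -36
since m = R²·272 − (-36)²:  R² = (1296 + 31616) / 272 = 121
R = √121 = 11  ⇒  r_B = 11 − 7 = 4

rB=4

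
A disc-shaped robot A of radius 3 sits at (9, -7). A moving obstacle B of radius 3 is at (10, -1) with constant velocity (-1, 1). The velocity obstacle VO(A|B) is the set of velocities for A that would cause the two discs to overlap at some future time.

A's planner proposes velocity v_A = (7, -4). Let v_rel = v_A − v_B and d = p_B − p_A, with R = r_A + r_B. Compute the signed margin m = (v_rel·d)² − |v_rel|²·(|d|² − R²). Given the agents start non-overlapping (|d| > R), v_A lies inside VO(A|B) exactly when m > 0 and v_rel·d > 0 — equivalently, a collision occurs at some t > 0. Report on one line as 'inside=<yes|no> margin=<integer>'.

d = (1, 6),  |d|² = 37;  R = 3+3 = 6,  c = 37−6² = 1
v_rel = (8, -5),  |v_rel|² = 89;  v_rel·d = (8)·(1) + (-5)·(6) = -22
89·t² + 44·t + 1 = 0  ⇒  m = (-22)² − 89·1 = 395
m = 395 > 0,  v_rel·d = -22 < 0  ⇒  outside

inside=no margin=395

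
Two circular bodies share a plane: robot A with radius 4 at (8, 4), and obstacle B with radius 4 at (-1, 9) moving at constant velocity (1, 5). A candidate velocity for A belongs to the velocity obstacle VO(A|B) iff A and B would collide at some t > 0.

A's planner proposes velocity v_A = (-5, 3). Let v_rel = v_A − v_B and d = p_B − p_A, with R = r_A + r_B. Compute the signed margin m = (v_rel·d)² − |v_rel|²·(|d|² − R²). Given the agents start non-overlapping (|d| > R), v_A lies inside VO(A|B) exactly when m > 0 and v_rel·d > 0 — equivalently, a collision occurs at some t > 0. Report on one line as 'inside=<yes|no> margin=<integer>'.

d = (-9, 5),  |d|² = 106;  R = 4+4 = 8,  c = 106−8² = 42
v_rel = (-6, -2),  |v_rel|² = 40;  v_rel·d = (-6)·(-9) + (-2)·(5) = 44
40·t² − 88·t + 42 = 0  ⇒  m = 44² − 40·42 = 256
m = 256 > 0,  v_rel·d = 44 > 0  ⇒  inside

inside=yes margin=256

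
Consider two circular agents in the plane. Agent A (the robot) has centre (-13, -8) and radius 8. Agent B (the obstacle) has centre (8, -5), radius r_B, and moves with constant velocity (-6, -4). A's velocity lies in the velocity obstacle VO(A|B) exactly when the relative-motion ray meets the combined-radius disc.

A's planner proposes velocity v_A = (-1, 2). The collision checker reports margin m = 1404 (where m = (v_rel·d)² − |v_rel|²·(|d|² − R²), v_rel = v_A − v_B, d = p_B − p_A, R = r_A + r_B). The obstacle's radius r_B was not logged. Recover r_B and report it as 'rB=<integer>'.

m = 1404
d = (21, 3);  v_rel = (5, 6),  |v_rel|² = 61
v_rel×d = (5)·(3) − (6)·(21) = -111
since m = R²·61 − (-111)²:  R² = (12321 + 1404) / 61 = 225
R = √225 = 15  ⇒  r_B = 15 − 8 = 7

rB=7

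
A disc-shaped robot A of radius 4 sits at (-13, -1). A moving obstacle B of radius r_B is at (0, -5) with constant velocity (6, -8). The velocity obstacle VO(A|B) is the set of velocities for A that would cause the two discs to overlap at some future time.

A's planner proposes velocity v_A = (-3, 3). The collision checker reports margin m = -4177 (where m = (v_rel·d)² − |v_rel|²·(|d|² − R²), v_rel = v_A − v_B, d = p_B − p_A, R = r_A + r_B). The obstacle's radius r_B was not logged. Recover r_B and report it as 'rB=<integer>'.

m = -4177
d = (13, -4);  v_rel = (-9, 11),  |v_rel|² = 202
v_rel×d = (-9)·(-4) − (11)·(13) = -107
since m = R²·202 − (-107)²:  R² = (11449 + -4177) / 202 = 36
R = √36 = 6  ⇒  r_B = 6 − 4 = 2

rB=2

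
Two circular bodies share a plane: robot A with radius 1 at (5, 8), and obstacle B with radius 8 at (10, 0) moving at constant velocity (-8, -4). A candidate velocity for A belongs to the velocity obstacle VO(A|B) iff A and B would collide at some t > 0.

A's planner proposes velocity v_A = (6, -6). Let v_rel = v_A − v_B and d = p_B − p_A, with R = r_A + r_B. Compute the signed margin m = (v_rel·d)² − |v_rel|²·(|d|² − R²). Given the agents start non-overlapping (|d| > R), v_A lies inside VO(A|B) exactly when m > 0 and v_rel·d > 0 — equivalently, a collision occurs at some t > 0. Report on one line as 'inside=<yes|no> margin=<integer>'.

d = (5, -8),  |d|² = 89;  R = 1+8 = 9,  c = 89−9² = 8
v_rel = (14, -2),  |v_rel|² = 200;  v_rel·d = (14)·(5) + (-2)·(-8) = 86
200·t² − 172·t + 8 = 0  ⇒  m = 86² − 200·8 = 5796
m = 5796 > 0,  v_rel·d = 86 > 0  ⇒  inside

inside=yes margin=5796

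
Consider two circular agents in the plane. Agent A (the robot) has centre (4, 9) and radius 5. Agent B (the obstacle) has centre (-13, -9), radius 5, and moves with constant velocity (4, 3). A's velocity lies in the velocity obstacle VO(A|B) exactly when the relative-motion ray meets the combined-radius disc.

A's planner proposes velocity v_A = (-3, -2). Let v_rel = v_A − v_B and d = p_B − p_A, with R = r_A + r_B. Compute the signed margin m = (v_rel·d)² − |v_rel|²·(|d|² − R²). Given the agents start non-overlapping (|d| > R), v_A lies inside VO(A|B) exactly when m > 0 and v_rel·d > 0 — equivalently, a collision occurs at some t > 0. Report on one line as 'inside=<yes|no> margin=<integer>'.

d = (-17, -18),  |d|² = 613;  R = 5+5 = 10,  c = 613−10² = 513
v_rel = (-7, -5),  |v_rel|² = 74;  v_rel·d = (-7)·(-17) + (-5)·(-18) = 209
74·t² − 418·t + 513 = 0  ⇒  m = 209² − 74·513 = 5719
m = 5719 > 0,  v_rel·d = 209 > 0  ⇒  inside

inside=yes margin=5719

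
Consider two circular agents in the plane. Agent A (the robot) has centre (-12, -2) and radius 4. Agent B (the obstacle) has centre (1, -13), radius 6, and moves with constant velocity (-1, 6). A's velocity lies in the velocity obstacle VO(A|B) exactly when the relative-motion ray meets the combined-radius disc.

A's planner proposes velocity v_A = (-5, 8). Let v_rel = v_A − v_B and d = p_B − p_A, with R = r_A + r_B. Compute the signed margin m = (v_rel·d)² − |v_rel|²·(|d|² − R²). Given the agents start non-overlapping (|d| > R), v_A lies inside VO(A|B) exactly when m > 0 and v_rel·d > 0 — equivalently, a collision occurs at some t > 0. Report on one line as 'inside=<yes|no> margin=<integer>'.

d = (13, -11),  |d|² = 290;  R = 4+6 = 10,  c = 290−10² = 190
v_rel = (-4, 2),  |v_rel|² = 20;  v_rel·d = (-4)·(13) + (2)·(-11) = -74
20·t² + 148·t + 190 = 0  ⇒  m = (-74)² − 20·190 = 1676
m = 1676 > 0,  v_rel·d = -74 < 0  ⇒  outside

inside=no margin=1676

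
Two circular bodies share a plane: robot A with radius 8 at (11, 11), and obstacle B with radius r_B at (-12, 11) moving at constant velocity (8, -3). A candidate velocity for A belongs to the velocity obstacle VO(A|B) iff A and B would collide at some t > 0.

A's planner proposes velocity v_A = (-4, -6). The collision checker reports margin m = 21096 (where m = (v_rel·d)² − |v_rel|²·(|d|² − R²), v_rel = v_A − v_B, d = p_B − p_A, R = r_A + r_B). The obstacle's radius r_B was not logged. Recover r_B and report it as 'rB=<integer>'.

m = 21096
d = (-23, 0);  v_rel = (-12, -3),  |v_rel|² = 153
v_rel×d = (-12)·(0) − (-3)·(-23) = -69
since m = R²·153 − (-69)²:  R² = (4761 + 21096) / 153 = 169
R = √169 = 13  ⇒  r_B = 13 − 8 = 5

rB=5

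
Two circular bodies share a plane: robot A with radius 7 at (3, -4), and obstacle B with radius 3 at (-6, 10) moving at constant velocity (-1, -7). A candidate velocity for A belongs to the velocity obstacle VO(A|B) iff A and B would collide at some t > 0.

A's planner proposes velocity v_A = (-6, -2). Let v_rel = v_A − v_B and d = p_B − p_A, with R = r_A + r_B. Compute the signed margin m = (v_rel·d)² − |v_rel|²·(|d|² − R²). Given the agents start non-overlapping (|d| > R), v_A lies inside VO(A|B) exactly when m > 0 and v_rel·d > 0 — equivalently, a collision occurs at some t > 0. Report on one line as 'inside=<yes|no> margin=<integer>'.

d = (-9, 14),  |d|² = 277;  R = 7+3 = 10,  c = 277−10² = 177
v_rel = (-5, 5),  |v_rel|² = 50;  v_rel·d = (-5)·(-9) + (5)·(14) = 115
50·t² − 230·t + 177 = 0  ⇒  m = 115² − 50·177 = 4375
m = 4375 > 0,  v_rel·d = 115 > 0  ⇒  inside

inside=yes margin=4375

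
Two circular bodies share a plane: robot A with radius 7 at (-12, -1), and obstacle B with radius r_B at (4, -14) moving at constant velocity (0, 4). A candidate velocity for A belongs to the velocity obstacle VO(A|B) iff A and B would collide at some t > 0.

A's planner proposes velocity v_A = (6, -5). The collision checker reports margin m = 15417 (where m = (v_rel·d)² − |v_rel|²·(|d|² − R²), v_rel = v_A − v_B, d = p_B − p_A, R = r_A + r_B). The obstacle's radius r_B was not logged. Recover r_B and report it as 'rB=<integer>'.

m = 15417
d = (16, -13);  v_rel = (6, -9),  |v_rel|² = 117
v_rel×d = (6)·(-13) − (-9)·(16) = 66
since m = R²·117 − 66²:  R² = (4356 + 15417) / 117 = 169
R = √169 = 13  ⇒  r_B = 13 − 7 = 6

rB=6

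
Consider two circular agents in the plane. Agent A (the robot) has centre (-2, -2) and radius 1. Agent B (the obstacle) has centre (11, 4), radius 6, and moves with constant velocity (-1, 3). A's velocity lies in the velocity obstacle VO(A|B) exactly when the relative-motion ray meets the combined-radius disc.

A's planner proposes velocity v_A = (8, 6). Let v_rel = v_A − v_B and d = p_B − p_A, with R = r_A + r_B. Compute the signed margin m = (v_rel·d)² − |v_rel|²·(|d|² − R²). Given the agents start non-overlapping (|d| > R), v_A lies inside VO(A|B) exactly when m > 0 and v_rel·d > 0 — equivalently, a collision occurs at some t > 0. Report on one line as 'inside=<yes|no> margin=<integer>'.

d = (13, 6),  |d|² = 205;  R = 1+6 = 7,  c = 205−7² = 156
v_rel = (9, 3),  |v_rel|² = 90;  v_rel·d = (9)·(13) + (3)·(6) = 135
90·t² − 270·t + 156 = 0  ⇒  m = 135² − 90·156 = 4185
m = 4185 > 0,  v_rel·d = 135 > 0  ⇒  inside

inside=yes margin=4185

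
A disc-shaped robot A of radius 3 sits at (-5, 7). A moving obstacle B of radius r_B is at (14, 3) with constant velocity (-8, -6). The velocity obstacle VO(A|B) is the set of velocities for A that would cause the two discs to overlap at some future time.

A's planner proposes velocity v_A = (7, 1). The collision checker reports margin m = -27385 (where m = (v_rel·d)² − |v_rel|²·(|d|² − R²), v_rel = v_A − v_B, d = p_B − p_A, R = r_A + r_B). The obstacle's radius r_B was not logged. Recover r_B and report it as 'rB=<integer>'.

m = -27385
d = (19, -4);  v_rel = (15, 7),  |v_rel|² = 274
v_rel×d = (15)·(-4) − (7)·(19) = -193
since m = R²·274 − (-193)²:  R² = (37249 + -27385) / 274 = 36
R = √36 = 6  ⇒  r_B = 6 − 3 = 3

rB=3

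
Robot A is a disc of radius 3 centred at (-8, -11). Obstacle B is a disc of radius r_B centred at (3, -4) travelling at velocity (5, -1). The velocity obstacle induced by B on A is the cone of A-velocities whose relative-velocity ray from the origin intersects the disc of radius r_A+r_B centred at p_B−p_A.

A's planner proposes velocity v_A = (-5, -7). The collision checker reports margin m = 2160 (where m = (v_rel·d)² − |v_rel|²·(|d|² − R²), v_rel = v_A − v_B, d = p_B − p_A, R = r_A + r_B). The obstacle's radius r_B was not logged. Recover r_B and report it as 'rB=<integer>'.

m = 2160
d = (11, 7);  v_rel = (-10, -6),  |v_rel|² = 136
v_rel×d = (-10)·(7) − (-6)·(11) = -4
since m = R²·136 − (-4)²:  R² = (16 + 2160) / 136 = 16
R = √16 = 4  ⇒  r_B = 4 − 3 = 1

rB=1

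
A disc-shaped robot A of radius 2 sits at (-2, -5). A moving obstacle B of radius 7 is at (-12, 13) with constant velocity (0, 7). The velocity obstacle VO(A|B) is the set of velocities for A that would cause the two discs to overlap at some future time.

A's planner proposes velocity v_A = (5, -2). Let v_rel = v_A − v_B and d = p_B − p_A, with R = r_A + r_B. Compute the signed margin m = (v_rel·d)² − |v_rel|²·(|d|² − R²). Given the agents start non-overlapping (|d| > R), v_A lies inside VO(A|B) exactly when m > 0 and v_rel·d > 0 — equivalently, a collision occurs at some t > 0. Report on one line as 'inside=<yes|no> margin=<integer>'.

d = (-10, 18),  |d|² = 424;  R = 2+7 = 9,  c = 424−9² = 343
v_rel = (5, -9),  |v_rel|² = 106;  v_rel·d = (5)·(-10) + (-9)·(18) = -212
106·t² + 424·t + 343 = 0  ⇒  m = (-212)² − 106·343 = 8586
m = 8586 > 0,  v_rel·d = -212 < 0  ⇒  outside

inside=no margin=8586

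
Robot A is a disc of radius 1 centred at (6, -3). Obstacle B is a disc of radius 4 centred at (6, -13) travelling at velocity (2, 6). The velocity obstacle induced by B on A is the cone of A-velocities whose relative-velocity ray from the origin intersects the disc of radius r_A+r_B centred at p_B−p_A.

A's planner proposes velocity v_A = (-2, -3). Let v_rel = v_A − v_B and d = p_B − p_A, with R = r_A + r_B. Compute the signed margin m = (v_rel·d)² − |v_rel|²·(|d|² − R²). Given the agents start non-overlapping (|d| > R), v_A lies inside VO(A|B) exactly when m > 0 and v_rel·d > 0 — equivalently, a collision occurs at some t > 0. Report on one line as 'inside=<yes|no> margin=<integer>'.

d = (0, -10),  |d|² = 100;  R = 1+4 = 5,  c = 100−5² = 75
v_rel = (-4, -9),  |v_rel|² = 97;  v_rel·d = (-4)·(0) + (-9)·(-10) = 90
97·t² − 180·t + 75 = 0  ⇒  m = 90² − 97·75 = 825
m = 825 > 0,  v_rel·d = 90 > 0  ⇒  inside

inside=yes margin=825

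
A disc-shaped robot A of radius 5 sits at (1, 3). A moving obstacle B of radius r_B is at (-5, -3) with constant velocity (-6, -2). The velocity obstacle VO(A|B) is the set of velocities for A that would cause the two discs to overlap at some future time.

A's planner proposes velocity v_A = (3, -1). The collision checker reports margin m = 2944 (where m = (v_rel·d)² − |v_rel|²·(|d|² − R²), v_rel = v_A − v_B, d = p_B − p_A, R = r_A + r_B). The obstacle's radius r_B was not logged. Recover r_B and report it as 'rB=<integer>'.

m = 2944
d = (-6, -6);  v_rel = (9, 1),  |v_rel|² = 82
v_rel×d = (9)·(-6) − (1)·(-6) = -48
since m = R²·82 − (-48)²:  R² = (2304 + 2944) / 82 = 64
R = √64 = 8  ⇒  r_B = 8 − 5 = 3

rB=3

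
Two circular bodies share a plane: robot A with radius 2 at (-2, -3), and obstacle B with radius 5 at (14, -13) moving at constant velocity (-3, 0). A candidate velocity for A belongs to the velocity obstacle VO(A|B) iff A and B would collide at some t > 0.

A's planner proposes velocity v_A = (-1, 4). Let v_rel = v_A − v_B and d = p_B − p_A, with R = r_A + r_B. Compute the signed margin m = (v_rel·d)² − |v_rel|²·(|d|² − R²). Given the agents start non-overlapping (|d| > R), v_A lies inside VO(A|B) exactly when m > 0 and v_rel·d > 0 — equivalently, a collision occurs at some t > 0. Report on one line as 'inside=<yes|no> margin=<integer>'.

d = (16, -10),  |d|² = 356;  R = 2+5 = 7,  c = 356−7² = 307
v_rel = (2, 4),  |v_rel|² = 20;  v_rel·d = (2)·(16) + (4)·(-10) = -8
20·t² + 16·t + 307 = 0  ⇒  m = (-8)² − 20·307 = -6076
m = -6076 < 0,  v_rel·d = -8 < 0  ⇒  outside

inside=no margin=-6076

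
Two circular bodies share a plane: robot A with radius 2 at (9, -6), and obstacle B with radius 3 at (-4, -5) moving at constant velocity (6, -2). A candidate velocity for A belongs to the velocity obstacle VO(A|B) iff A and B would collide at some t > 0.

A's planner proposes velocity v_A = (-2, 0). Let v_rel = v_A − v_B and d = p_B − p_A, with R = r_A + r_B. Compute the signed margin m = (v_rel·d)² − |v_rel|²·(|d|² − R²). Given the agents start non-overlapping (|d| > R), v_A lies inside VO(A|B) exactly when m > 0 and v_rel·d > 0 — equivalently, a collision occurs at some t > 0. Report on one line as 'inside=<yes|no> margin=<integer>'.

d = (-13, 1),  |d|² = 170;  R = 2+3 = 5,  c = 170−5² = 145
v_rel = (-8, 2),  |v_rel|² = 68;  v_rel·d = (-8)·(-13) + (2)·(1) = 106
68·t² − 212·t + 145 = 0  ⇒  m = 106² − 68·145 = 1376
m = 1376 > 0,  v_rel·d = 106 > 0  ⇒  inside

inside=yes margin=1376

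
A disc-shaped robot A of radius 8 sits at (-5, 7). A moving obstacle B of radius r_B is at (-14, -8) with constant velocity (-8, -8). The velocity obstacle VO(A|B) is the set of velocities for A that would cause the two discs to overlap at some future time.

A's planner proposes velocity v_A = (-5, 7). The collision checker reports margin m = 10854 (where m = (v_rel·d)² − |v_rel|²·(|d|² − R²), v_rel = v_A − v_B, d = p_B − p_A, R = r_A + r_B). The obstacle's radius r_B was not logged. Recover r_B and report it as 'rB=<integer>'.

m = 10854
d = (-9, -15);  v_rel = (3, 15),  |v_rel|² = 234
v_rel×d = (3)·(-15) − (15)·(-9) = 90
since m = R²·234 − 90²:  R² = (8100 + 10854) / 234 = 81
R = √81 = 9  ⇒  r_B = 9 − 8 = 1

rB=1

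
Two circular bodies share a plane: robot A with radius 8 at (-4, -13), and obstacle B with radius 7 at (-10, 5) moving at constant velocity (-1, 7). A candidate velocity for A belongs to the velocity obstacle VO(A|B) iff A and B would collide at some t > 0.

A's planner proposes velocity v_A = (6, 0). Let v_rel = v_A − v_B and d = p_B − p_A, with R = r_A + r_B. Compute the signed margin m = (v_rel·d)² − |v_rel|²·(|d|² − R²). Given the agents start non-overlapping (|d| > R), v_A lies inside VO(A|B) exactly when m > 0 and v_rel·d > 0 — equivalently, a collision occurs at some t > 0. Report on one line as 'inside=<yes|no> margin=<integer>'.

d = (-6, 18),  |d|² = 360;  R = 8+7 = 15,  c = 360−15² = 135
v_rel = (7, -7),  |v_rel|² = 98;  v_rel·d = (7)·(-6) + (-7)·(18) = -168
98·t² + 336·t + 135 = 0  ⇒  m = (-168)² − 98·135 = 14994
m = 14994 > 0,  v_rel·d = -168 < 0  ⇒  outside

inside=no margin=14994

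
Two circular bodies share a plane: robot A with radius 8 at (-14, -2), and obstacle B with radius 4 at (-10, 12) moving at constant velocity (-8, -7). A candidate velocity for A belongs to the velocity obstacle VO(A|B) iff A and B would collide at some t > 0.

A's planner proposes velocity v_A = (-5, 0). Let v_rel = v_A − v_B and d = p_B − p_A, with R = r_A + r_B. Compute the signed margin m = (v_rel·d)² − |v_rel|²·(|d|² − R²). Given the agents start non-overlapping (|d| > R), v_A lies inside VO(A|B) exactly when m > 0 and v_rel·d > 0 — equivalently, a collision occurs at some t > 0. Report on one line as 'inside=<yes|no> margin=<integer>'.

d = (4, 14),  |d|² = 212;  R = 8+4 = 12,  c = 212−12² = 68
v_rel = (3, 7),  |v_rel|² = 58;  v_rel·d = (3)·(4) + (7)·(14) = 110
58·t² − 220·t + 68 = 0  ⇒  m = 110² − 58·68 = 8156
m = 8156 > 0,  v_rel·d = 110 > 0  ⇒  inside

inside=yes margin=8156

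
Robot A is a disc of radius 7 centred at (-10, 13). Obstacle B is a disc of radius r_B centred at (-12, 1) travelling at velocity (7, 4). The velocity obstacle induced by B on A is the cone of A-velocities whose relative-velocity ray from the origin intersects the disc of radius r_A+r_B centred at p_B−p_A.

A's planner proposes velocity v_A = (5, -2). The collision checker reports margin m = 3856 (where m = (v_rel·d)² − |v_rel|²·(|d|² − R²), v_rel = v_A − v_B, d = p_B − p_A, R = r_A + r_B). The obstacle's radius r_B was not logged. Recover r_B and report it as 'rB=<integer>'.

m = 3856
d = (-2, -12);  v_rel = (-2, -6),  |v_rel|² = 40
v_rel×d = (-2)·(-12) − (-6)·(-2) = 12
since m = R²·40 − 12²:  R² = (144 + 3856) / 40 = 100
R = √100 = 10  ⇒  r_B = 10 − 7 = 3

rB=3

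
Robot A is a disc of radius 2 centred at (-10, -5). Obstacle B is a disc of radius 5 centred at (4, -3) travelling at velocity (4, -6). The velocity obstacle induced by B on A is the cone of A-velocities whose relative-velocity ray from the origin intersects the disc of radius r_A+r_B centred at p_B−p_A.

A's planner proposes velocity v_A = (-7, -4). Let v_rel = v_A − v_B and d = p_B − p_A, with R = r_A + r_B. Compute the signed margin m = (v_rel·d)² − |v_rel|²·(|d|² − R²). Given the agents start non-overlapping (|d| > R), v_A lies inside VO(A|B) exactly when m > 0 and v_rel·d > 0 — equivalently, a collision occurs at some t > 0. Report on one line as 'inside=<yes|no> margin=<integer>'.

d = (14, 2),  |d|² = 200;  R = 2+5 = 7,  c = 200−7² = 151
v_rel = (-11, 2),  |v_rel|² = 125;  v_rel·d = (-11)·(14) + (2)·(2) = -150
125·t² + 300·t + 151 = 0  ⇒  m = (-150)² − 125·151 = 3625
m = 3625 > 0,  v_rel·d = -150 < 0  ⇒  outside

inside=no margin=3625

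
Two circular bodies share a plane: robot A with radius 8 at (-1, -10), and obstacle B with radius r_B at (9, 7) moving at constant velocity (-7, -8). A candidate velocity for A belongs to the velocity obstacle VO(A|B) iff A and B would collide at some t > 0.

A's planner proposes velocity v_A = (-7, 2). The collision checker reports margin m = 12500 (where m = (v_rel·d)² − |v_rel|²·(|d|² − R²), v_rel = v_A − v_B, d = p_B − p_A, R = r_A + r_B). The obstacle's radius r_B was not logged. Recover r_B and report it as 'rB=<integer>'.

m = 12500
d = (10, 17);  v_rel = (0, 10),  |v_rel|² = 100
v_rel×d = (0)·(17) − (10)·(10) = -100
since m = R²·100 − (-100)²:  R² = (10000 + 12500) / 100 = 225
R = √225 = 15  ⇒  r_B = 15 − 8 = 7

rB=7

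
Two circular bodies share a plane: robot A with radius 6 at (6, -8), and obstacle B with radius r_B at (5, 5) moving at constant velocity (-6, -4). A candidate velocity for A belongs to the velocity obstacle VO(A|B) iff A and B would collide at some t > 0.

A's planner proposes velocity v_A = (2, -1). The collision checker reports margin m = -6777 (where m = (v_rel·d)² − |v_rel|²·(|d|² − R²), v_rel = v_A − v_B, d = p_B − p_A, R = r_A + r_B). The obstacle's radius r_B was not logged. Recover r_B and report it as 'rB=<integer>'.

m = -6777
d = (-1, 13);  v_rel = (8, 3),  |v_rel|² = 73
v_rel×d = (8)·(13) − (3)·(-1) = 107
since m = R²·73 − 107²:  R² = (11449 + -6777) / 73 = 64
R = √64 = 8  ⇒  r_B = 8 − 6 = 2

rB=2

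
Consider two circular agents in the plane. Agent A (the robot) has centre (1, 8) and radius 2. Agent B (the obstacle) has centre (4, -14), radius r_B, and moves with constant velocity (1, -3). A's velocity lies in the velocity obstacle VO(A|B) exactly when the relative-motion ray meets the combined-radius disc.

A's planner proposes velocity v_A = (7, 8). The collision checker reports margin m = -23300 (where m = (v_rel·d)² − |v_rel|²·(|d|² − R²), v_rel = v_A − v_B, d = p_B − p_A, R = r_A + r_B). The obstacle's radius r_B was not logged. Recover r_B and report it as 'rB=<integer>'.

m = -23300
d = (3, -22);  v_rel = (6, 11),  |v_rel|² = 157
v_rel×d = (6)·(-22) − (11)·(3) = -165
since m = R²·157 − (-165)²:  R² = (27225 + -23300) / 157 = 25
R = √25 = 5  ⇒  r_B = 5 − 2 = 3

rB=3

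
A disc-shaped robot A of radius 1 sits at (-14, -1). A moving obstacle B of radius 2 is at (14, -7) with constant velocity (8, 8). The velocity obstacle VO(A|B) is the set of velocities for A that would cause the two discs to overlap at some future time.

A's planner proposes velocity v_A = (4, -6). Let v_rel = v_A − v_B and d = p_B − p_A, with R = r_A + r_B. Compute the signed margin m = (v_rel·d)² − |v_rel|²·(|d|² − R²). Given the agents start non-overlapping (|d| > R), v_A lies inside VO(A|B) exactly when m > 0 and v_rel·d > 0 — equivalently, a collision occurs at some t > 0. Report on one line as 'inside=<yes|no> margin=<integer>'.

d = (28, -6),  |d|² = 820;  R = 1+2 = 3,  c = 820−3² = 811
v_rel = (-4, -14),  |v_rel|² = 212;  v_rel·d = (-4)·(28) + (-14)·(-6) = -28
212·t² + 56·t + 811 = 0  ⇒  m = (-28)² − 212·811 = -171148
m = -171148 < 0,  v_rel·d = -28 < 0  ⇒  outside

inside=no margin=-171148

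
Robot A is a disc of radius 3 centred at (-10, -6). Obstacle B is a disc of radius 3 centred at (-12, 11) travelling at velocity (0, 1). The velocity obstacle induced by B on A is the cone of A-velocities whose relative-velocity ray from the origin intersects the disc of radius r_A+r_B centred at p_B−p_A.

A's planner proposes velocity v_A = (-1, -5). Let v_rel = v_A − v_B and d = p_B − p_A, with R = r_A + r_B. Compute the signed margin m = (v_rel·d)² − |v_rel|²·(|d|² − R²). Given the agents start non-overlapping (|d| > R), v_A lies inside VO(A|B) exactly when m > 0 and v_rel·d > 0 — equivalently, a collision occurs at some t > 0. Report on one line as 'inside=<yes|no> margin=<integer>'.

d = (-2, 17),  |d|² = 293;  R = 3+3 = 6,  c = 293−6² = 257
v_rel = (-1, -6),  |v_rel|² = 37;  v_rel·d = (-1)·(-2) + (-6)·(17) = -100
37·t² + 200·t + 257 = 0  ⇒  m = (-100)² − 37·257 = 491
m = 491 > 0,  v_rel·d = -100 < 0  ⇒  outside

inside=no margin=491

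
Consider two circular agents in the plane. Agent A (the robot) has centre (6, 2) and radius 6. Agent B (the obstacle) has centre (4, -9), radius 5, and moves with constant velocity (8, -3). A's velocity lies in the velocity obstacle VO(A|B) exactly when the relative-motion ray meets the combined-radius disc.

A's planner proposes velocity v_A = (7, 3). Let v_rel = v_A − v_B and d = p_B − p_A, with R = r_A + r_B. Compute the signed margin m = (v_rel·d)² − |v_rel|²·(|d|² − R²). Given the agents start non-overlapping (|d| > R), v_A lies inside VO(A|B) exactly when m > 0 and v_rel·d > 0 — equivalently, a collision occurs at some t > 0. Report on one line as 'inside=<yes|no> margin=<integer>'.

d = (-2, -11),  |d|² = 125;  R = 6+5 = 11,  c = 125−11² = 4
v_rel = (-1, 6),  |v_rel|² = 37;  v_rel·d = (-1)·(-2) + (6)·(-11) = -64
37·t² + 128·t + 4 = 0  ⇒  m = (-64)² − 37·4 = 3948
m = 3948 > 0,  v_rel·d = -64 < 0  ⇒  outside

inside=no margin=3948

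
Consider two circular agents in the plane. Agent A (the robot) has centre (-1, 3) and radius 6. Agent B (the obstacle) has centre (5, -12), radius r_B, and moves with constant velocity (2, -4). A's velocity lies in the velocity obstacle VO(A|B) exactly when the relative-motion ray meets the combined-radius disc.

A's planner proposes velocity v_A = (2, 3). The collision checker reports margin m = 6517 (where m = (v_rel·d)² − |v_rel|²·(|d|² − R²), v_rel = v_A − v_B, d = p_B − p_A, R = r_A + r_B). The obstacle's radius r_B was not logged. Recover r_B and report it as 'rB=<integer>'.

m = 6517
d = (6, -15);  v_rel = (0, 7),  |v_rel|² = 49
v_rel×d = (0)·(-15) − (7)·(6) = -42
since m = R²·49 − (-42)²:  R² = (1764 + 6517) / 49 = 169
R = √169 = 13  ⇒  r_B = 13 − 6 = 7

rB=7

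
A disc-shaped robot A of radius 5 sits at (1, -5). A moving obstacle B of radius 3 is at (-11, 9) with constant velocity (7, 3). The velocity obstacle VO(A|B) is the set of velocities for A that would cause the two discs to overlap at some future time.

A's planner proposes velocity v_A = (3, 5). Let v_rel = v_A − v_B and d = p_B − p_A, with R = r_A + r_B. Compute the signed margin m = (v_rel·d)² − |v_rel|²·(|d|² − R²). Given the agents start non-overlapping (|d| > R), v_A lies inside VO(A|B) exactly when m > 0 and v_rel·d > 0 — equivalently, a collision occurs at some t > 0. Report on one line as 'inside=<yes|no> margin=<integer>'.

d = (-12, 14),  |d|² = 340;  R = 5+3 = 8,  c = 340−8² = 276
v_rel = (-4, 2),  |v_rel|² = 20;  v_rel·d = (-4)·(-12) + (2)·(14) = 76
20·t² − 152·t + 276 = 0  ⇒  m = 76² − 20·276 = 256
m = 256 > 0,  v_rel·d = 76 > 0  ⇒  inside

inside=yes margin=256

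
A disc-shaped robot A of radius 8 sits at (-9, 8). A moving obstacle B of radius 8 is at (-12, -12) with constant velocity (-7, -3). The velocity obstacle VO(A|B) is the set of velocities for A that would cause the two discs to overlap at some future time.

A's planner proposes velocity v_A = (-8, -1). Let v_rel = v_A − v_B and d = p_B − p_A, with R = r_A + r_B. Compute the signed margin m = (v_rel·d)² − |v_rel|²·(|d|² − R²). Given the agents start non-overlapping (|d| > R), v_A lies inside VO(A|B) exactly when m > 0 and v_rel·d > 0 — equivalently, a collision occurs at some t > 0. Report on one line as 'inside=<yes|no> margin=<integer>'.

d = (-3, -20),  |d|² = 409;  R = 8+8 = 16,  c = 409−16² = 153
v_rel = (-1, 2),  |v_rel|² = 5;  v_rel·d = (-1)·(-3) + (2)·(-20) = -37
5·t² + 74·t + 153 = 0  ⇒  m = (-37)² − 5·153 = 604
m = 604 > 0,  v_rel·d = -37 < 0  ⇒  outside

inside=no margin=604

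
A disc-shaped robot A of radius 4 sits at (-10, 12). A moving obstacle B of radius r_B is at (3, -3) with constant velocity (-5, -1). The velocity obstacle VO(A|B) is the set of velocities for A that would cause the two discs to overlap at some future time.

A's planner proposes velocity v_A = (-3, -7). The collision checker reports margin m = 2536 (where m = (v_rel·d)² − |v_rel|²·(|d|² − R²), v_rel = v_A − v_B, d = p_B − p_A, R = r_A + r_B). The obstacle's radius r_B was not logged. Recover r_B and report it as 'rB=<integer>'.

m = 2536
d = (13, -15);  v_rel = (2, -6),  |v_rel|² = 40
v_rel×d = (2)·(-15) − (-6)·(13) = 48
since m = R²·40 − 48²:  R² = (2304 + 2536) / 40 = 121
R = √121 = 11  ⇒  r_B = 11 − 4 = 7

rB=7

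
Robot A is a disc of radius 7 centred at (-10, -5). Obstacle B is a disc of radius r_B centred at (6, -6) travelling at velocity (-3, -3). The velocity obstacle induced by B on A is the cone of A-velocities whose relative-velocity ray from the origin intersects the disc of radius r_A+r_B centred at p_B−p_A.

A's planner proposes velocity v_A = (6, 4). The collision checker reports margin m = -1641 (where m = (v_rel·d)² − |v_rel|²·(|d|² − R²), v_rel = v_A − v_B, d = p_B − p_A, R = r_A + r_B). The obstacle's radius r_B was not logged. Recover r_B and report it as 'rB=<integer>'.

m = -1641
d = (16, -1);  v_rel = (9, 7),  |v_rel|² = 130
v_rel×d = (9)·(-1) − (7)·(16) = -121
since m = R²·130 − (-121)²:  R² = (14641 + -1641) / 130 = 100
R = √100 = 10  ⇒  r_B = 10 − 7 = 3

rB=3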